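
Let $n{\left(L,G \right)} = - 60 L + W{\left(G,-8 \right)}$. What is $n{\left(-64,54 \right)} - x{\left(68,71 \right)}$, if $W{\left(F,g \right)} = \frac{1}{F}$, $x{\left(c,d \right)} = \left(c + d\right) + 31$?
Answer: $\frac{198181}{54} \approx 3670.0$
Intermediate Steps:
$x{\left(c,d \right)} = 31 + c + d$
$n{\left(L,G \right)} = \frac{1}{G} - 60 L$ ($n{\left(L,G \right)} = - 60 L + \frac{1}{G} = \frac{1}{G} - 60 L$)
$n{\left(-64,54 \right)} - x{\left(68,71 \right)} = \left(\frac{1}{54} - -3840\right) - \left(31 + 68 + 71\right) = \left(\frac{1}{54} + 3840\right) - 170 = \frac{207361}{54} - 170 = \frac{198181}{54}$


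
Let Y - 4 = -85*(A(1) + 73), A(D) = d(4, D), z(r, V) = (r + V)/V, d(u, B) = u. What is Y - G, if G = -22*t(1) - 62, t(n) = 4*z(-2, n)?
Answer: -6567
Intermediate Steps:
z(r, V) = (V + r)/V
A(D) = 4
t(n) = 4*(-2 + n)/n (t(n) = 4*((n - 2)/n) = 4*((-2 + n)/n) = 4*(-2 + n)/n)
Y = -6541 (Y = 4 - 85*(4 + 73) = 4 - 85*77 = 4 - 6545 = -6541)
G = 26 (G = -22*(4 - 8/1) - 62 = -22*(4 - 8*1) - 62 = -22*(4 - 8) - 62 = -22*(-4) - 62 = 88 - 62 = 26)
Y - G = -6541 - 1*26 = -6541 - 26 = -6567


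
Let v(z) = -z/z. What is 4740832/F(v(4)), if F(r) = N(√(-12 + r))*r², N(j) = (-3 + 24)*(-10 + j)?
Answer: -47408320/2373 - 4740832*I*√13/2373 ≈ -19978.0 - 7203.3*I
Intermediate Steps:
N(j) = -210 + 21*j (N(j) = 21*(-10 + j) = -210 + 21*j)
v(z) = -1 (v(z) = -1*1 = -1)
F(r) = r²*(-210 + 21*√(-12 + r)) (F(r) = (-210 + 21*√(-12 + r))*r² = r²*(-210 + 21*√(-12 + r)))
4740832/F(v(4)) = 4740832/((21*(-1)²*(-10 + √(-12 - 1)))) = 4740832/((21*1*(-10 + √(-13)))) = 4740832/((21*1*(-10 + I*√13))) = 4740832/(-210 + 21*I*√13)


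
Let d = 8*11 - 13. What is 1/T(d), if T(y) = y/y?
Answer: 1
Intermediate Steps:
d = 75 (d = 88 - 13 = 75)
T(y) = 1
1/T(d) = 1/1 = 1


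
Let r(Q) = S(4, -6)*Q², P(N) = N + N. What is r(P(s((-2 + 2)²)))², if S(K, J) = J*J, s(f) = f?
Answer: 0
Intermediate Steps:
S(K, J) = J²
P(N) = 2*N
r(Q) = 36*Q² (r(Q) = (-6)²*Q² = 36*Q²)
r(P(s((-2 + 2)²)))² = (36*(2*(-2 + 2)²)²)² = (36*(2*0²)²)² = (36*(2*0)²)² = (36*0²)² = (36*0)² = 0² = 0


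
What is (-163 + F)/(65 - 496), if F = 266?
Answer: -103/431 ≈ -0.23898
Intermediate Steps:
(-163 + F)/(65 - 496) = (-163 + 266)/(65 - 496) = 103/(-431) = 103*(-1/431) = -103/431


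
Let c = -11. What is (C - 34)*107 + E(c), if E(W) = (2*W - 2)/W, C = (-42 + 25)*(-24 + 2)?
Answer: 400204/11 ≈ 36382.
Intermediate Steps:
C = 374 (C = -17*(-22) = 374)
E(W) = (-2 + 2*W)/W
(C - 34)*107 + E(c) = (374 - 34)*107 + (2 - 2/(-11)) = 340*107 + (2 - 2*(-1/11)) = 36380 + (2 + 2/11) = 36380 + 24/11 = 400204/11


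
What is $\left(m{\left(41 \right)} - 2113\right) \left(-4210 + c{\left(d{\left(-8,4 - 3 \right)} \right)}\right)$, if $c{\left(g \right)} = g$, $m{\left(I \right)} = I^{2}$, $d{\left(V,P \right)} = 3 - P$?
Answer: $1817856$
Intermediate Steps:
$\left(m{\left(41 \right)} - 2113\right) \left(-4210 + c{\left(d{\left(-8,4 - 3 \right)} \right)}\right) = \left(41^{2} - 2113\right) \left(-4210 + \left(3 - \left(4 - 3\right)\right)\right) = \left(1681 - 2113\right) \left(-4210 + \left(3 - \left(4 - 3\right)\right)\right) = - 432 \left(-4210 + \left(3 - 1\right)\right) = - 432 \left(-4210 + 2\right) = \left(-432\right) \left(-4208\right) = 1817856$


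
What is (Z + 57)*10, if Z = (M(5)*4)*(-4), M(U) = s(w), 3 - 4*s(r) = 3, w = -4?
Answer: 570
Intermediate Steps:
s(r) = 0 (s(r) = ¾ - ¼*3 = ¾ - ¾ = 0)
M(U) = 0
Z = 0 (Z = (0*4)*(-4) = 0*(-4) = 0)
(Z + 57)*10 = (0 + 57)*10 = 57*10 = 570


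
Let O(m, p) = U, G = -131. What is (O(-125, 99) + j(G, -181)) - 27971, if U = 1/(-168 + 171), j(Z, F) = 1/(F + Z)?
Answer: -8726849/312 ≈ -27971.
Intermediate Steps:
U = 1/3 ≈ 0.33333
O(m, p) = 1/3
(O(-125, 99) + j(G, -181)) - 27971 = (1/3 + 1/(-181 - 131)) - 27971 = (1/3 + 1/(-312)) - 27971 = (1/3 - 1/312) - 27971 = 103/312 - 27971 = -8726849/312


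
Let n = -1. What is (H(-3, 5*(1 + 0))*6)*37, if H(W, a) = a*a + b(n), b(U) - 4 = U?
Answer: 6216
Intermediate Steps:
b(U) = 4 + U
H(W, a) = 3 + a**2 (H(W, a) = a*a + (4 - 1) = a**2 + 3 = 3 + a**2)
(H(-3, 5*(1 + 0))*6)*37 = ((3 + (5*(1 + 0))**2)*6)*37 = ((3 + (5*1)**2)*6)*37 = ((3 + 5**2)*6)*37 = ((3 + 25)*6)*37 = (28*6)*37 = 168*37 = 6216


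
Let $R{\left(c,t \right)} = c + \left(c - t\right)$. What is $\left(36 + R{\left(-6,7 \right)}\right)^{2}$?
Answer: $289$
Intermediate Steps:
$R{\left(c,t \right)} = - t + 2 c$
$\left(36 + R{\left(-6,7 \right)}\right)^{2} = \left(36 + \left(\left(-1\right) 7 + 2 \left(-6\right)\right)\right)^{2} = \left(36 - 19\right)^{2} = 17^{2} = 289$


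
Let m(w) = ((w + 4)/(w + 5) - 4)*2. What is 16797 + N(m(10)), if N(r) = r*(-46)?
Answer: 256187/15 ≈ 17079.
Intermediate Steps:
m(w) = -8 + 2*(4 + w)/(5 + w) (m(w) = ((4 + w)/(5 + w) - 4)*2 = (-4 + (4 + w)/(5 + w))*2 = -8 + 2*(4 + w)/(5 + w))
N(r) = -46*r
16797 + N(m(10)) = 16797 - 92*(-16 - 3*10)/(5 + 10) = 16797 - 92*(-16 - 30)/15 = 16797 - 92*(-46)/15 = 16797 - 46*(-92/15) = 16797 + 4232/15 = 256187/15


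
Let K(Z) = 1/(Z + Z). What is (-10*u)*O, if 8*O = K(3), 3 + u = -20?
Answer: 115/24 ≈ 4.7917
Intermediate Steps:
u = -23 (u = -3 - 20 = -23)
K(Z) = 1/(2*Z)
O = 1/48 (O = ((½)/3)/8 = ((½)*(⅓))/8 = (⅛)*(⅙) = 1/48 ≈ 0.020833)
(-10*u)*O = -10*(-23)*(1/48) = 230*(1/48) = 115/24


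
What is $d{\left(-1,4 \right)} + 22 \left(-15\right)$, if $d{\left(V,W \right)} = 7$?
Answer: $-323$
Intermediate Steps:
$d{\left(-1,4 \right)} + 22 \left(-15\right) = 7 + 22 \left(-15\right) = 7 - 330 = -323$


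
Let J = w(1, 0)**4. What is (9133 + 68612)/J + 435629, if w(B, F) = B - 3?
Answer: 7047809/16 ≈ 4.4049e+5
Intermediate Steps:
w(B, F) = -3 + B
J = 16 (J = (-3 + 1)**4 = (-2)**4 = 16)
(9133 + 68612)/J + 435629 = (9133 + 68612)/16 + 435629 = 77745*(1/16) + 435629 = 77745/16 + 435629 = 7047809/16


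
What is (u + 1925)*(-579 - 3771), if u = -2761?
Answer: 3636600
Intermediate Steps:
(u + 1925)*(-579 - 3771) = (-2761 + 1925)*(-579 - 3771) = -836*(-4350) = 3636600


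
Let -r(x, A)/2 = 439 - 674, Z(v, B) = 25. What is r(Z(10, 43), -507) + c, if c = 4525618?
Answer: 4526088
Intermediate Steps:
r(x, A) = 470 (r(x, A) = -2*(439 - 674) = -2*(-235) = 470)
r(Z(10, 43), -507) + c = 470 + 4525618 = 4526088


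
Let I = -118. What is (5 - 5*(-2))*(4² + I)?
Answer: -1530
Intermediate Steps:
(5 - 5*(-2))*(4² + I) = (5 - 5*(-2))*(4² - 118) = (5 + 10)*(16 - 118) = 15*(-102) = -1530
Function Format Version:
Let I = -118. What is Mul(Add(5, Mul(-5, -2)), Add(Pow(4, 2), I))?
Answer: -1530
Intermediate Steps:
Mul(Add(5, Mul(-5, -2)), Add(Pow(4, 2), I)) = Mul(Add(5, Mul(-5, -2)), Add(Pow(4, 2), -118)) = Mul(Add(5, 10), Add(16, -118)) = Mul(15, -102) = -1530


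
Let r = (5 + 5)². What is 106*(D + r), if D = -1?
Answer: 10494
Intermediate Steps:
r = 100 (r = 10² = 100)
106*(D + r) = 106*(-1 + 100) = 106*99 = 10494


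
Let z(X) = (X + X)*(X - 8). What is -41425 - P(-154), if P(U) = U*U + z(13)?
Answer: -65271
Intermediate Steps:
z(X) = 2*X*(-8 + X) (z(X) = (2*X)*(-8 + X) = 2*X*(-8 + X))
P(U) = 130 + U² (P(U) = U*U + 2*13*(-8 + 13) = U² + 2*13*5 = U² + 130 = 130 + U²)
-41425 - P(-154) = -41425 - (130 + (-154)²) = -41425 - (130 + 23716) = -41425 - 1*23846 = -41425 - 23846 = -65271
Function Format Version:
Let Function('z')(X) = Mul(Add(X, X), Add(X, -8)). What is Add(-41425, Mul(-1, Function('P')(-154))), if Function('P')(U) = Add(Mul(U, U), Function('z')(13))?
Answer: -65271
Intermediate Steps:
Function('z')(X) = Mul(2, X, Add(-8, X)) (Function('z')(X) = Mul(Mul(2, X), Add(-8, X)) = Mul(2, X, Add(-8, X)))
Function('P')(U) = Add(130, Pow(U, 2)) (Function('P')(U) = Add(Mul(U, U), Mul(2, 13, Add(-8, 13))) = Add(Pow(U, 2), Mul(2, 13, 5)) = Add(Pow(U, 2), 130) = Add(130, Pow(U, 2)))
Add(-41425, Mul(-1, Function('P')(-154))) = Add(-41425, Mul(-1, Add(130, Pow(-154, 2)))) = Add(-41425, Mul(-1, Add(130, 23716))) = Add(-41425, Mul(-1, 23846)) = Add(-41425, -23846) = -65271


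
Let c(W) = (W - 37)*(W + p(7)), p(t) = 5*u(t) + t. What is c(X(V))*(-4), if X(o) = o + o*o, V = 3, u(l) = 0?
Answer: 1900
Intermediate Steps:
p(t) = t (p(t) = 5*0 + t = 0 + t = t)
X(o) = o + o²
c(W) = (-37 + W)*(7 + W) (c(W) = (W - 37)*(W + 7) = (-37 + W)*(7 + W))
c(X(V))*(-4) = (-259 + (3*(1 + 3))² - 90*(1 + 3))*(-4) = (-259 + (3*4)² - 90*4)*(-4) = (-259 + 12² - 30*12)*(-4) = (-259 + 144 - 360)*(-4) = -475*(-4) = 1900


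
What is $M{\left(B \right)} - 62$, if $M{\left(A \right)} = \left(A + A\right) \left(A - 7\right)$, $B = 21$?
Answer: $526$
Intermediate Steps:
$M{\left(A \right)} = 2 A \left(-7 + A\right)$
$M{\left(B \right)} - 62 = 2 \cdot 21 \left(-7 + 21\right) - 62 = 2 \cdot 21 \cdot 14 - 62 = 588 - 62 = 526$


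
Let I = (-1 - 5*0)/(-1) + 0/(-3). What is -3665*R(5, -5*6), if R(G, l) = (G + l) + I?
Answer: 87960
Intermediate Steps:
I = 1 (I = (-1 + 0)*(-1) + 0*(-⅓) = -1*(-1) + 0 = 1 + 0 = 1)
R(G, l) = 1 + G + l (R(G, l) = (G + l) + 1 = 1 + G + l)
-3665*R(5, -5*6) = -3665*(1 + 5 - 5*6) = -3665*(1 + 5 - 30) = -3665*(-24) = 87960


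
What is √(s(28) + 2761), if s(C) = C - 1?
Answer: 2*√697 ≈ 52.802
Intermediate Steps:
s(C) = -1 + C
√(s(28) + 2761) = √((-1 + 28) + 2761) = √(27 + 2761) = √2788 = 2*√697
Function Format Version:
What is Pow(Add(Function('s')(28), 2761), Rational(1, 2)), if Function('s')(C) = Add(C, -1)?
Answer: Mul(2, Pow(697, Rational(1, 2))) ≈ 52.802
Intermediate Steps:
Function('s')(C) = Add(-1, C)
Pow(Add(Function('s')(28), 2761), Rational(1, 2)) = Pow(Add(Add(-1, 28), 2761), Rational(1, 2)) = Pow(Add(27, 2761), Rational(1, 2)) = Pow(2788, Rational(1, 2)) = Mul(2, Pow(697, Rational(1, 2)))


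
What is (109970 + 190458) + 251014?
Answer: 551442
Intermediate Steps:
(109970 + 190458) + 251014 = 300428 + 251014 = 551442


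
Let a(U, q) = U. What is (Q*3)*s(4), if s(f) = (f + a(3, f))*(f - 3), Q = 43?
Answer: 903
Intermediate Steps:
s(f) = (-3 + f)*(3 + f) (s(f) = (f + 3)*(f - 3) = (3 + f)*(-3 + f) = (-3 + f)*(3 + f))
(Q*3)*s(4) = (43*3)*(-9 + 4²) = 129*(-9 + 16) = 129*7 = 903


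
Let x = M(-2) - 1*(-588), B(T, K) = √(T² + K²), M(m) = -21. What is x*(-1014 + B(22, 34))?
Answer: -574938 + 1134*√410 ≈ -5.5198e+5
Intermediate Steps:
B(T, K) = √(K² + T²)
x = 567 (x = -21 - 1*(-588) = -21 + 588 = 567)
x*(-1014 + B(22, 34)) = 567*(-1014 + √(34² + 22²)) = 567*(-1014 + √(1156 + 484)) = 567*(-1014 + √1640) = 567*(-1014 + 2*√410) = -574938 + 1134*√410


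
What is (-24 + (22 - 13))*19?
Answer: -285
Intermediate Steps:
(-24 + (22 - 13))*19 = (-24 + 9)*19 = -15*19 = -285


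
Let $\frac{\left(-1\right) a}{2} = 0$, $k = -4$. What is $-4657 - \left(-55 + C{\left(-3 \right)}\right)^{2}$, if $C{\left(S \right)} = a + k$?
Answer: $-8138$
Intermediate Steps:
$a = 0$ ($a = \left(-2\right) 0 = 0$)
$C{\left(S \right)} = -4$ ($C{\left(S \right)} = 0 - 4 = -4$)
$-4657 - \left(-55 + C{\left(-3 \right)}\right)^{2} = -4657 - \left(-55 - 4\right)^{2} = -4657 - \left(-59\right)^{2} = -4657 - 3481 = -8138$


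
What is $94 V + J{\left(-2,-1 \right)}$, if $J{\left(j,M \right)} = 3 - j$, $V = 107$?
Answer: $10063$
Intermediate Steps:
$94 V + J{\left(-2,-1 \right)} = 94 \cdot 107 + \left(3 - -2\right) = 10058 + \left(3 + 2\right) = 10058 + 5 = 10063$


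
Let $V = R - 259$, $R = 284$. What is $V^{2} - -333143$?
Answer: $333768$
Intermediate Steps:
$V = 25$ ($V = 284 - 259 = 25$)
$V^{2} - -333143 = 25^{2} - -333143 = 625 + 333143 = 333768$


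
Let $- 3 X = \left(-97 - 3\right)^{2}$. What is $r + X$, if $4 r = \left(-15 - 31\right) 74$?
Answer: $- \frac{12553}{3} \approx -4184.3$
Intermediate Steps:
$r = -851$ ($r = \frac{\left(-15 - 31\right) 74}{4} = \frac{\left(-46\right) 74}{4} = \frac{1}{4} \left(-3404\right) = -851$)
$X = - \frac{10000}{3}$ ($X = - \frac{\left(-97 - 3\right)^{2}}{3} = - \frac{\left(-100\right)^{2}}{3} = \left(- \frac{1}{3}\right) 10000 = - \frac{10000}{3} \approx -3333.3$)
$r + X = -851 - \frac{10000}{3} = - \frac{12553}{3}$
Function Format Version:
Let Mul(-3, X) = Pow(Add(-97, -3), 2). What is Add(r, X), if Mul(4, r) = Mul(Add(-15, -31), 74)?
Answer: Rational(-12553, 3) ≈ -4184.3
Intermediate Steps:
r = -851 (r = Mul(Rational(1, 4), Mul(Add(-15, -31), 74)) = Mul(Rational(1, 4), Mul(-46, 74)) = Mul(Rational(1, 4), -3404) = -851)
X = Rational(-10000, 3) (X = Mul(Rational(-1, 3), Pow(Add(-97, -3), 2)) = Mul(Rational(-1, 3), Pow(-100, 2)) = Mul(Rational(-1, 3), 10000) = Rational(-10000, 3) ≈ -3333.3)
Add(r, X) = Add(-851, Rational(-10000, 3)) = Rational(-12553, 3)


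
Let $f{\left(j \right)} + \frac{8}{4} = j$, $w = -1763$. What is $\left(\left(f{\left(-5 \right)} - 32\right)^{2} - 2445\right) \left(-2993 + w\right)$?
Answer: $4394544$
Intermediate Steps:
$f{\left(j \right)} = -2 + j$
$\left(\left(f{\left(-5 \right)} - 32\right)^{2} - 2445\right) \left(-2993 + w\right) = \left(\left(\left(-2 - 5\right) - 32\right)^{2} - 2445\right) \left(-2993 - 1763\right) = \left(\left(-7 - 32\right)^{2} - 2445\right) \left(-4756\right) = \left(\left(-39\right)^{2} - 2445\right) \left(-4756\right) = \left(1521 - 2445\right) \left(-4756\right) = \left(-924\right) \left(-4756\right) = 4394544$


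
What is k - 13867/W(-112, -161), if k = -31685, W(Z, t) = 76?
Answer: -2421927/76 ≈ -31867.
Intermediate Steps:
k - 13867/W(-112, -161) = -31685 - 13867/76 = -2421927/76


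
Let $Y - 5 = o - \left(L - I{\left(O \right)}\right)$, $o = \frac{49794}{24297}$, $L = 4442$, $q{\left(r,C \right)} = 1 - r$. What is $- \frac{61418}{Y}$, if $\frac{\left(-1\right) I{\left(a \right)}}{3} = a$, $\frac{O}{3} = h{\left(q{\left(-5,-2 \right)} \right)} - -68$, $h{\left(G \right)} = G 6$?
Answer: $\frac{497424382}{43499329} \approx 11.435$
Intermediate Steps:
$h{\left(G \right)} = 6 G$
$o = \frac{16598}{8099}$ ($o = 49794 \cdot \frac{1}{24297} = \frac{16598}{8099} \approx 2.0494$)
$O = 312$ ($O = 3 \left(6 \left(1 - -5\right) - -68\right) = 3 \left(6 \left(1 + 5\right) + 68\right) = 3 \left(6 \cdot 6 + 68\right) = 3 \left(36 + 68\right) = 3 \cdot 104 = 312$)
$I{\left(a \right)} = - 3 a$
$Y = - \frac{43499329}{8099}$ ($Y = 5 - \left(\frac{35959160}{8099} - \left(-3\right) 312\right) = 5 - \left(\frac{35959160}{8099} + 936\right) = 5 + \left(\frac{16598}{8099} - \left(4442 + 936\right)\right) = 5 + \left(\frac{16598}{8099} - 5378\right) = 5 - \frac{43539824}{8099} = - \frac{43499329}{8099} \approx -5371.0$)
$- \frac{61418}{Y} = - \frac{61418}{- \frac{43499329}{8099}} = \left(-61418\right) \left(- \frac{8099}{43499329}\right) = \frac{497424382}{43499329}$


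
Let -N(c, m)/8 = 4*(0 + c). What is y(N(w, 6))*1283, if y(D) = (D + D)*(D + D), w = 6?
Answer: 189186048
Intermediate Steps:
N(c, m) = -32*c (N(c, m) = -32*(0 + c) = -32*c)
y(D) = 4*D² (y(D) = (2*D)*(2*D) = 4*D²)
y(N(w, 6))*1283 = (4*(-32*6)²)*1283 = (4*(-192)²)*1283 = (4*36864)*1283 = 147456*1283 = 189186048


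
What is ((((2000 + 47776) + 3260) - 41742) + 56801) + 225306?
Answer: 293401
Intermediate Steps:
((((2000 + 47776) + 3260) - 41742) + 56801) + 225306 = (((49776 + 3260) - 41742) + 56801) + 225306 = ((53036 - 41742) + 56801) + 225306 = (11294 + 56801) + 225306 = 68095 + 225306 = 293401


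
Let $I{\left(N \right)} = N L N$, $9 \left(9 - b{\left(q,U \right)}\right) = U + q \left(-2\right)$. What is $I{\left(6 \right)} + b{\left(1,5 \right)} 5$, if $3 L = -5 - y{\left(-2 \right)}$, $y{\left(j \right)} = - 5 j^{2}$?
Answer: $\frac{670}{3} \approx 223.33$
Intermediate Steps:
$b{\left(q,U \right)} = 9 - \frac{U}{9} + \frac{2 q}{9}$ ($b{\left(q,U \right)} = 9 - \frac{U + q \left(-2\right)}{9} = 9 - \frac{U - 2 q}{9} = 9 - \left(- \frac{2 q}{9} + \frac{U}{9}\right) = 9 - \frac{U}{9} + \frac{2 q}{9}$)
$L = 5$ ($L = \frac{-5 - - 5 \left(-2\right)^{2}}{3} = \frac{-5 - \left(-5\right) 4}{3} = \frac{-5 - -20}{3} = \frac{-5 + 20}{3} = \frac{1}{3} \cdot 15 = 5$)
$I{\left(N \right)} = 5 N^{2}$ ($I{\left(N \right)} = N 5 N = 5 N N = 5 N^{2}$)
$I{\left(6 \right)} + b{\left(1,5 \right)} 5 = 5 \cdot 6^{2} + \left(9 - \frac{5}{9} + \frac{2}{9} \cdot 1\right) 5 = 5 \cdot 36 + \left(9 - \frac{5}{9} + \frac{2}{9}\right) 5 = 180 + \frac{26}{3} \cdot 5 = 180 + \frac{130}{3} = \frac{670}{3}$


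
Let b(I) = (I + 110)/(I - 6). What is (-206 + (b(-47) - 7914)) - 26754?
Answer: -1848385/53 ≈ -34875.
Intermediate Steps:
b(I) = (110 + I)/(-6 + I)
(-206 + (b(-47) - 7914)) - 26754 = (-206 + ((110 - 47)/(-6 - 47) - 7914)) - 26754 = (-206 + (63/(-53) - 7914)) - 26754 = (-206 + (-1/53*63 - 7914)) - 26754 = (-206 + (-63/53 - 7914)) - 26754 = (-206 - 419505/53) - 26754 = -430423/53 - 26754 = -1848385/53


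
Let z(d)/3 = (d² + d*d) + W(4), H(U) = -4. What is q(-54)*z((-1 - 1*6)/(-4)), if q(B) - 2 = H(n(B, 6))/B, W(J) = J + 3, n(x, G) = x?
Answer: 245/3 ≈ 81.667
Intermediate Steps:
W(J) = 3 + J
z(d) = 21 + 6*d² (z(d) = 3*((d² + d*d) + (3 + 4)) = 3*((d² + d²) + 7) = 3*(2*d² + 7) = 3*(7 + 2*d²) = 21 + 6*d²)
q(B) = 2 - 4/B
q(-54)*z((-1 - 1*6)/(-4)) = (2 - 4/(-54))*(21 + 6*((-1 - 1*6)/(-4))²) = (2 - 4*(-1/54))*(21 + 6*((-1 - 6)*(-¼))²) = (2 + 2/27)*(21 + 6*(-7*(-¼))²) = 56*(21 + 6*(7/4)²)/27 = 56*(21 + 6*(49/16))/27 = 56*(21 + 147/8)/27 = (56/27)*(315/8) = 245/3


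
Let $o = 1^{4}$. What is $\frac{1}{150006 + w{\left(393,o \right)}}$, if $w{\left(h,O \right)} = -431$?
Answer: $\frac{1}{149575} \approx 6.6856 \cdot 10^{-6}$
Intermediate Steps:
$o = 1$
$\frac{1}{150006 + w{\left(393,o \right)}} = \frac{1}{150006 - 431} = \frac{1}{149575}$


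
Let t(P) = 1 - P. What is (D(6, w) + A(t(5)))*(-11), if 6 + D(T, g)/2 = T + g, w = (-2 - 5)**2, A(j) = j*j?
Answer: -1254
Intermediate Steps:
A(j) = j**2
w = 49 (w = (-7)**2 = 49)
D(T, g) = -12 + 2*T + 2*g (D(T, g) = -12 + 2*(T + g) = -12 + (2*T + 2*g) = -12 + 2*T + 2*g)
(D(6, w) + A(t(5)))*(-11) = ((-12 + 2*6 + 2*49) + (1 - 1*5)**2)*(-11) = ((-12 + 12 + 98) + (1 - 5)**2)*(-11) = (98 + (-4)**2)*(-11) = (98 + 16)*(-11) = 114*(-11) = -1254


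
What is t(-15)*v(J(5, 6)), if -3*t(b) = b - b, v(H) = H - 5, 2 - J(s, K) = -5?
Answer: 0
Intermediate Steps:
J(s, K) = 7 (J(s, K) = 2 - 1*(-5) = 2 + 5 = 7)
v(H) = -5 + H
t(b) = 0 (t(b) = -(b - b)/3 = -1/3*0 = 0)
t(-15)*v(J(5, 6)) = 0*(-5 + 7) = 0*2 = 0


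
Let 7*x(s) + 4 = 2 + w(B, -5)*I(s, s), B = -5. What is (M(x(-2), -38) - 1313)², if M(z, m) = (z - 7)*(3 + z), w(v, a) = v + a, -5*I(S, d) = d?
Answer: 4246086244/2401 ≈ 1.7685e+6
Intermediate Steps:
I(S, d) = -d/5
w(v, a) = a + v
x(s) = -2/7 + 2*s/7 (x(s) = -4/7 + (2 + (-5 - 5)*(-s/5))/7 = -4/7 + (2 - (-2)*s)/7 = -4/7 + (2 + 2*s)/7 = -4/7 + (2/7 + 2*s/7) = -2/7 + 2*s/7)
M(z, m) = (-7 + z)*(3 + z)
(M(x(-2), -38) - 1313)² = ((-21 + (-2/7 + (2/7)*(-2))² - 4*(-2/7 + (2/7)*(-2))) - 1313)² = ((-21 + (-2/7 - 4/7)² - 4*(-2/7 - 4/7)) - 1313)² = ((-21 + (-6/7)² - 4*(-6/7)) - 1313)² = ((-21 + 36/49 + 24/7) - 1313)² = (-825/49 - 1313)² = (-65162/49)² = 4246086244/2401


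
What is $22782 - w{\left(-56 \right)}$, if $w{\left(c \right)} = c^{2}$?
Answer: $19646$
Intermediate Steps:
$22782 - w{\left(-56 \right)} = 22782 - \left(-56\right)^{2} = 22782 - 3136 = 19646$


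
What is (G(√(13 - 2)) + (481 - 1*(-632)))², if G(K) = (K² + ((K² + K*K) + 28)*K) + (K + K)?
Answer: 1293120 + 116896*√11 ≈ 1.6808e+6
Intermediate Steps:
G(K) = K² + 2*K + K*(28 + 2*K²) (G(K) = (K² + ((K² + K²) + 28)*K) + 2*K = (K² + (2*K² + 28)*K) + 2*K = (K² + (28 + 2*K²)*K) + 2*K = (K² + K*(28 + 2*K²)) + 2*K = K² + 2*K + K*(28 + 2*K²))
(G(√(13 - 2)) + (481 - 1*(-632)))² = (√(13 - 2)*(30 + √(13 - 2) + 2*(√(13 - 2))²) + (481 - 1*(-632)))² = (√11*(30 + √11 + 2*(√11)²) + (481 + 632))² = (√11*(30 + √11 + 2*11) + 1113)² = (√11*(30 + √11 + 22) + 1113)² = (√11*(52 + √11) + 1113)² = (1113 + √11*(52 + √11))²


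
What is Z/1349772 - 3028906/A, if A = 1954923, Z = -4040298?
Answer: -1997800666081/439783387926 ≈ -4.5427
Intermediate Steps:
Z/1349772 - 3028906/A = -4040298/1349772 - 3028906/1954923 = -4040298*1/1349772 - 3028906*1/1954923 = -673383/224962 - 3028906/1954923 = -1997800666081/439783387926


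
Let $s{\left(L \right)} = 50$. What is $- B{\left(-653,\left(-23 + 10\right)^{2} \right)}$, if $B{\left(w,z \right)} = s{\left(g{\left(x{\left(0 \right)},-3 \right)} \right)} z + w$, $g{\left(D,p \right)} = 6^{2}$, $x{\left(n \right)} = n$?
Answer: $-7797$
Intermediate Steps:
$g{\left(D,p \right)} = 36$
$B{\left(w,z \right)} = w + 50 z$ ($B{\left(w,z \right)} = 50 z + w = w + 50 z$)
$- B{\left(-653,\left(-23 + 10\right)^{2} \right)} = - (-653 + 50 \left(-23 + 10\right)^{2}) = - (-653 + 50 \left(-13\right)^{2}) = - (-653 + 50 \cdot 169) = - (-653 + 8450) = \left(-1\right) 7797 = -7797$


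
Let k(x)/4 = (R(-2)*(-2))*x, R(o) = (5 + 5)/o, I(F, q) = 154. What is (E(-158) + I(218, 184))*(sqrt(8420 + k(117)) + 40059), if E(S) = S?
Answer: -160236 - 40*sqrt(131) ≈ -1.6069e+5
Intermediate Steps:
R(o) = 10/o
k(x) = 40*x (k(x) = 4*(((10/(-2))*(-2))*x) = 4*(((10*(-1/2))*(-2))*x) = 4*((-5*(-2))*x) = 4*(10*x) = 40*x)
(E(-158) + I(218, 184))*(sqrt(8420 + k(117)) + 40059) = (-158 + 154)*(sqrt(8420 + 40*117) + 40059) = -4*(sqrt(8420 + 4680) + 40059) = -4*(sqrt(13100) + 40059) = -4*(10*sqrt(131) + 40059) = -4*(40059 + 10*sqrt(131)) = -160236 - 40*sqrt(131)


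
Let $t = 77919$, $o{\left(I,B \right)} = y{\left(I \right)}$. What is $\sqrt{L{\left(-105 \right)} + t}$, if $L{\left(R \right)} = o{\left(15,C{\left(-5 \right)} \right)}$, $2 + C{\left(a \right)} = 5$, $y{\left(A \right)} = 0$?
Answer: $\sqrt{77919} \approx 279.14$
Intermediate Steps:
$C{\left(a \right)} = 3$ ($C{\left(a \right)} = -2 + 5 = 3$)
$o{\left(I,B \right)} = 0$
$L{\left(R \right)} = 0$
$\sqrt{L{\left(-105 \right)} + t} = \sqrt{0 + 77919} = \sqrt{77919}$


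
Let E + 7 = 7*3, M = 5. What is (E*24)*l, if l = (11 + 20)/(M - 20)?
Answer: -3472/5 ≈ -694.40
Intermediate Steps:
l = -31/15 (l = (11 + 20)/(5 - 20) = 31/(-15) = 31*(-1/15) = -31/15 ≈ -2.0667)
E = 14 (E = -7 + 7*3 = -7 + 21 = 14)
(E*24)*l = (14*24)*(-31/15) = 336*(-31/15) = -3472/5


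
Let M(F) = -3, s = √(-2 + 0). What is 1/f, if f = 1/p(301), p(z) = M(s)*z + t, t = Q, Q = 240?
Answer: -663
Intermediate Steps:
t = 240
s = I*√2 (s = √(-2) = I*√2 ≈ 1.4142*I)
p(z) = 240 - 3*z (p(z) = -3*z + 240 = 240 - 3*z)
f = -1/663 (f = 1/(240 - 3*301) = 1/(240 - 903) = 1/(-663) = -1/663 ≈ -0.0015083)
1/f = 1/(-1/663) = -663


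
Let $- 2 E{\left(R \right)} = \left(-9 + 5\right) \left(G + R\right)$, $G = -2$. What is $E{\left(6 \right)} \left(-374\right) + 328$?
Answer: $-2664$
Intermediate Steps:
$E{\left(R \right)} = -4 + 2 R$ ($E{\left(R \right)} = - \frac{\left(-9 + 5\right) \left(-2 + R\right)}{2} = - \frac{\left(-4\right) \left(-2 + R\right)}{2} = - \frac{8 - 4 R}{2} = -4 + 2 R$)
$E{\left(6 \right)} \left(-374\right) + 328 = \left(-4 + 2 \cdot 6\right) \left(-374\right) + 328 = \left(-4 + 12\right) \left(-374\right) + 328 = 8 \left(-374\right) + 328 = -2992 + 328 = -2664$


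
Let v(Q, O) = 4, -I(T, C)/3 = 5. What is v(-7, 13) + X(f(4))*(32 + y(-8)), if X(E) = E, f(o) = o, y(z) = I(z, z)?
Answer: 72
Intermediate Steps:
I(T, C) = -15 (I(T, C) = -3*5 = -15)
y(z) = -15
v(-7, 13) + X(f(4))*(32 + y(-8)) = 4 + 4*(32 - 15) = 4 + 4*17 = 4 + 68 = 72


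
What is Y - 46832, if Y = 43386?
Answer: -3446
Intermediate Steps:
Y - 46832 = 43386 - 46832 = -3446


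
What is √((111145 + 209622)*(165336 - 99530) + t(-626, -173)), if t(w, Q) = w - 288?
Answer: 4*√1319274518 ≈ 1.4529e+5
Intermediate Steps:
t(w, Q) = -288 + w
√((111145 + 209622)*(165336 - 99530) + t(-626, -173)) = √((111145 + 209622)*(165336 - 99530) + (-288 - 626)) = √(320767*65806 - 914) = √(21108393202 - 914) = √21108392288 = 4*√1319274518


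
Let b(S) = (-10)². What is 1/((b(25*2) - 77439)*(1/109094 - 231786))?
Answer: 109094/1955629675569337 ≈ 5.5785e-11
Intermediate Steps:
b(S) = 100
1/((b(25*2) - 77439)*(1/109094 - 231786)) = 1/((100 - 77439)*(1/109094 - 231786)) = 1/(-77339*(1/109094 - 231786)) = 1/(-77339*(-25286461883/109094)) = 1/(1955629675569337/109094) = 109094/1955629675569337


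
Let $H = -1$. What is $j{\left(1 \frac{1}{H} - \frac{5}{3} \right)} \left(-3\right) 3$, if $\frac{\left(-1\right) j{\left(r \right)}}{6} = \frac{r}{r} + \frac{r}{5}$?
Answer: $\frac{126}{5} \approx 25.2$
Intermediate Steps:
$j{\left(r \right)} = -6 - \frac{6 r}{5}$ ($j{\left(r \right)} = - 6 \left(\frac{r}{r} + \frac{r}{5}\right) = - 6 \left(1 + r \frac{1}{5}\right) = - 6 \left(1 + \frac{r}{5}\right) = -6 - \frac{6 r}{5}$)
$j{\left(1 \frac{1}{H} - \frac{5}{3} \right)} \left(-3\right) 3 = \left(-6 - \frac{6 \left(1 \frac{1}{-1} - \frac{5}{3}\right)}{5}\right) \left(-3\right) 3 = \left(-6 - \frac{6 \left(1 \left(-1\right) - \frac{5}{3}\right)}{5}\right) \left(-3\right) 3 = \left(-6 - \frac{6 \left(-1 - \frac{5}{3}\right)}{5}\right) \left(-3\right) 3 = \left(-6 - - \frac{16}{5}\right) \left(-3\right) 3 = \left(-6 + \frac{16}{5}\right) \left(-3\right) 3 = \left(- \frac{14}{5}\right) \left(-3\right) 3 = \frac{42}{5} \cdot 3 = \frac{126}{5}$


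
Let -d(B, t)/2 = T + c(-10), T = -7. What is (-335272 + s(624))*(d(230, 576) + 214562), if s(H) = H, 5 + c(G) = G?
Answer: -71817468688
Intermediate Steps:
c(G) = -5 + G
d(B, t) = 44 (d(B, t) = -2*(-7 + (-5 - 10)) = -2*(-7 - 15) = -2*(-22) = 44)
(-335272 + s(624))*(d(230, 576) + 214562) = (-335272 + 624)*(44 + 214562) = -334648*214606 = -71817468688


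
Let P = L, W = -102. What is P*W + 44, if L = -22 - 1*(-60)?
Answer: -3832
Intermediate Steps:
L = 38 (L = -22 + 60 = 38)
P = 38
P*W + 44 = 38*(-102) + 44 = -3876 + 44 = -3832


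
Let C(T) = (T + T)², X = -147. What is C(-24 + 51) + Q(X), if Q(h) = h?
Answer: 2769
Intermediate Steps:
C(T) = 4*T² (C(T) = (2*T)² = 4*T²)
C(-24 + 51) + Q(X) = 4*(-24 + 51)² - 147 = 4*27² - 147 = 4*729 - 147 = 2916 - 147 = 2769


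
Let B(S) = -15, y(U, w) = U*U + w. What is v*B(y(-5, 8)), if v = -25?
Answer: 375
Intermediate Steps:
y(U, w) = w + U² (y(U, w) = U² + w = w + U²)
v*B(y(-5, 8)) = -25*(-15) = 375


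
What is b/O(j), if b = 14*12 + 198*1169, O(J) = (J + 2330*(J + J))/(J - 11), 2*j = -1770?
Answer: 13836032/274999 ≈ 50.313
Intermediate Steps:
j = -885 (j = (½)*(-1770) = -885)
O(J) = 4661*J/(-11 + J) (O(J) = (J + 2330*(2*J))/(-11 + J) = (J + 4660*J)/(-11 + J) = (4661*J)/(-11 + J) = 4661*J/(-11 + J))
b = 231630 (b = 168 + 231462 = 231630)
b/O(j) = 231630/((4661*(-885)/(-11 - 885))) = 231630/((4661*(-885)/(-896))) = 231630/((4661*(-885)*(-1/896))) = 231630/(4124985/896) = 231630*(896/4124985) = 13836032/274999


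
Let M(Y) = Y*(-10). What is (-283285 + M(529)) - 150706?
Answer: -439281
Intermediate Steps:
M(Y) = -10*Y
(-283285 + M(529)) - 150706 = (-283285 - 10*529) - 150706 = (-283285 - 5290) - 150706 = -288575 - 150706 = -439281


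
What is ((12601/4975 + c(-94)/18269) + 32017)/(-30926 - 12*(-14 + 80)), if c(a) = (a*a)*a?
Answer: -1453033976472/1441397153225 ≈ -1.0081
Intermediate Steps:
c(a) = a**3 (c(a) = a**2*a = a**3)
((12601/4975 + c(-94)/18269) + 32017)/(-30926 - 12*(-14 + 80)) = ((12601/4975 + (-94)**3/18269) + 32017)/(-30926 - 12*(-14 + 80)) = ((12601*(1/4975) - 830584*1/18269) + 32017)/(-30926 - 12*66) = ((12601/4975 - 830584/18269) + 32017)/(-30926 - 792) = (-3901947731/90888275 + 32017)/(-31718) = (2906067952944/90888275)*(-1/31718) = -1453033976472/1441397153225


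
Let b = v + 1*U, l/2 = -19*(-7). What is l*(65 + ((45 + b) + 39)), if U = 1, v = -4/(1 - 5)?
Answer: 40166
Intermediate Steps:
v = 1 (v = -4/(-4) = -4*(-¼) = 1)
l = 266 (l = 2*(-19*(-7)) = 2*133 = 266)
b = 2 (b = 1 + 1*1 = 1 + 1 = 2)
l*(65 + ((45 + b) + 39)) = 266*(65 + ((45 + 2) + 39)) = 266*(65 + (47 + 39)) = 266*(65 + 86) = 266*151 = 40166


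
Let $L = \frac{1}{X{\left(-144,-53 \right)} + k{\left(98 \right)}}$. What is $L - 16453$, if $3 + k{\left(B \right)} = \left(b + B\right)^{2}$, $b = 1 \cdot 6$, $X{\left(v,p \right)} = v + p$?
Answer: $- \frac{174665047}{10616} \approx -16453.0$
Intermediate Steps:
$X{\left(v,p \right)} = p + v$
$b = 6$
$k{\left(B \right)} = -3 + \left(6 + B\right)^{2}$
$L = \frac{1}{10616}$ ($L = \frac{1}{\left(-53 - 144\right) - \left(3 - \left(6 + 98\right)^{2}\right)} = \frac{1}{-197 - \left(3 - 104^{2}\right)} = \frac{1}{-197 + \left(-3 + 10816\right)} = \frac{1}{-197 + 10813} = \frac{1}{10616} \approx 9.4197 \cdot 10^{-5}$)
$L - 16453 = \frac{1}{10616} - 16453 = - \frac{174665047}{10616}$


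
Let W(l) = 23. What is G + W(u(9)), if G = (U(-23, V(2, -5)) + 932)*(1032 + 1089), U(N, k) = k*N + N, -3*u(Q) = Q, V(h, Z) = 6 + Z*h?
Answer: 2123144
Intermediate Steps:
u(Q) = -Q/3
U(N, k) = N + N*k (U(N, k) = N*k + N = N + N*k)
G = 2123121 (G = (-23*(1 + (6 - 5*2)) + 932)*(1032 + 1089) = (-23*(1 + (6 - 10)) + 932)*2121 = (-23*(1 - 4) + 932)*2121 = (-23*(-3) + 932)*2121 = (69 + 932)*2121 = 1001*2121 = 2123121)
G + W(u(9)) = 2123121 + 23 = 2123144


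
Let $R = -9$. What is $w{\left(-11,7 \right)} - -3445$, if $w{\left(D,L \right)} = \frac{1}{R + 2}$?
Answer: $\frac{24114}{7} \approx 3444.9$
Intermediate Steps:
$w{\left(D,L \right)} = - \frac{1}{7}$ ($w{\left(D,L \right)} = \frac{1}{-9 + 2} = \frac{1}{-7} = - \frac{1}{7}$)
$w{\left(-11,7 \right)} - -3445 = - \frac{1}{7} - -3445 = - \frac{1}{7} + 3445 = \frac{24114}{7}$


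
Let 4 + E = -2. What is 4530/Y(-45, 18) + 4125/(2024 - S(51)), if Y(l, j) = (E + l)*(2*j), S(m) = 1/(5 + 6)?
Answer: -974605/2270826 ≈ -0.42919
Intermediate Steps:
E = -6 (E = -4 - 2 = -6)
S(m) = 1/11
Y(l, j) = 2*j*(-6 + l) (Y(l, j) = (-6 + l)*(2*j) = 2*j*(-6 + l))
4530/Y(-45, 18) + 4125/(2024 - S(51)) = 4530/((2*18*(-6 - 45))) + 4125/(2024 - 1*1/11) = 4530/((2*18*(-51))) + 4125/(2024 - 1/11) = 4530/(-1836) + 4125/(22263/11) = 4530*(-1/1836) + 4125*(11/22263) = -755/306 + 15125/7421 = -974605/2270826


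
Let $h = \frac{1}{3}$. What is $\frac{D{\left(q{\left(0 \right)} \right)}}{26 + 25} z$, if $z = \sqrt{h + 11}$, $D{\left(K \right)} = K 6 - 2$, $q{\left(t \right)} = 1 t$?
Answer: $- \frac{2 \sqrt{102}}{153} \approx -0.13202$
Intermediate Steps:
$q{\left(t \right)} = t$
$h = \frac{1}{3} \approx 0.33333$
$D{\left(K \right)} = -2 + 6 K$ ($D{\left(K \right)} = 6 K - 2 = -2 + 6 K$)
$z = \frac{\sqrt{102}}{3}$ ($z = \sqrt{\frac{1}{3} + 11} = \sqrt{\frac{34}{3}} = \frac{\sqrt{102}}{3} \approx 3.3665$)
$\frac{D{\left(q{\left(0 \right)} \right)}}{26 + 25} z = \frac{-2 + 6 \cdot 0}{26 + 25} \frac{\sqrt{102}}{3} = \frac{-2 + 0}{51} \frac{\sqrt{102}}{3} = \left(-2\right) \frac{1}{51} \frac{\sqrt{102}}{3} = - \frac{2 \frac{\sqrt{102}}{3}}{51} = - \frac{2 \sqrt{102}}{153}$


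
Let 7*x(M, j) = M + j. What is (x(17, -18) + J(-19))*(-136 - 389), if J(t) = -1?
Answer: 600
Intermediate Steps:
x(M, j) = M/7 + j/7 (x(M, j) = (M + j)/7 = M/7 + j/7)
(x(17, -18) + J(-19))*(-136 - 389) = (((⅐)*17 + (⅐)*(-18)) - 1)*(-136 - 389) = ((17/7 - 18/7) - 1)*(-525) = (-⅐ - 1)*(-525) = -8/7*(-525) = 600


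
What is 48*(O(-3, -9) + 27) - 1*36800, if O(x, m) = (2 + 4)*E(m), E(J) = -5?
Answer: -36944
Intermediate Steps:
O(x, m) = -30 (O(x, m) = (2 + 4)*(-5) = 6*(-5) = -30)
48*(O(-3, -9) + 27) - 1*36800 = 48*(-30 + 27) - 1*36800 = 48*(-3) - 36800 = -144 - 36800 = -36944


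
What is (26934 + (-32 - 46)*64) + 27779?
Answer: 49721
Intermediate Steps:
(26934 + (-32 - 46)*64) + 27779 = (26934 - 78*64) + 27779 = (26934 - 4992) + 27779 = 21942 + 27779 = 49721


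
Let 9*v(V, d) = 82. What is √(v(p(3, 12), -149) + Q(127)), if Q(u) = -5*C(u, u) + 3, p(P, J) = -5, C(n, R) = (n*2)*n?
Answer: I*√1451501/3 ≈ 401.59*I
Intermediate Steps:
C(n, R) = 2*n² (C(n, R) = (2*n)*n = 2*n²)
v(V, d) = 82/9 (v(V, d) = (⅑)*82 = 82/9)
Q(u) = 3 - 10*u² (Q(u) = -10*u² + 3 = 3 - 10*u²)
√(v(p(3, 12), -149) + Q(127)) = √(82/9 + (3 - 10*127²)) = √(82/9 + (3 - 10*16129)) = √(82/9 + (3 - 161290)) = √(82/9 - 161287) = √(-1451501/9) = I*√1451501/3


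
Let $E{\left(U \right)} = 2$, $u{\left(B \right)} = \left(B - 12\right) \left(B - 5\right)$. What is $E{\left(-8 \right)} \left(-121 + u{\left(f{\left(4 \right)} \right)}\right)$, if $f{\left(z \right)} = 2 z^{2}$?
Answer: $838$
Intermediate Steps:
$u{\left(B \right)} = \left(-12 + B\right) \left(-5 + B\right)$
$E{\left(-8 \right)} \left(-121 + u{\left(f{\left(4 \right)} \right)}\right) = 2 \left(-121 + \left(60 + \left(2 \cdot 4^{2}\right)^{2} - 17 \cdot 2 \cdot 4^{2}\right)\right) = 2 \left(-121 + \left(60 + \left(2 \cdot 16\right)^{2} - 17 \cdot 2 \cdot 16\right)\right) = 2 \left(-121 + \left(60 + 32^{2} - 544\right)\right) = 2 \left(-121 + \left(60 + 1024 - 544\right)\right) = 2 \left(-121 + 540\right) = 2 \cdot 419 = 838$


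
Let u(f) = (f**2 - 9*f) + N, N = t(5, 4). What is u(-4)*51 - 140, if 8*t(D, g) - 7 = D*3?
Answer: 10609/4 ≈ 2652.3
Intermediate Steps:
t(D, g) = 7/8 + 3*D/8 (t(D, g) = 7/8 + (D*3)/8 = 7/8 + (3*D)/8 = 7/8 + 3*D/8)
N = 11/4 (N = 7/8 + (3/8)*5 = 7/8 + 15/8 = 11/4 ≈ 2.7500)
u(f) = 11/4 + f**2 - 9*f (u(f) = (f**2 - 9*f) + 11/4 = 11/4 + f**2 - 9*f)
u(-4)*51 - 140 = (11/4 + (-4)**2 - 9*(-4))*51 - 140 = (11/4 + 16 + 36)*51 - 140 = (219/4)*51 - 140 = 11169/4 - 140 = 10609/4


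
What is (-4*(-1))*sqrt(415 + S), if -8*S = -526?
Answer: 2*sqrt(1923) ≈ 87.704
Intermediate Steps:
S = 263/4 (S = -1/8*(-526) = 263/4 ≈ 65.750)
(-4*(-1))*sqrt(415 + S) = (-4*(-1))*sqrt(415 + 263/4) = 4*sqrt(1923/4) = 4*(sqrt(1923)/2) = 2*sqrt(1923)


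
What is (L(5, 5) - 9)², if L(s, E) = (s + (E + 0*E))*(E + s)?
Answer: 8281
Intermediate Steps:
L(s, E) = (E + s)² (L(s, E) = (s + (E + 0))*(E + s) = (s + E)*(E + s) = (E + s)*(E + s) = (E + s)²)
(L(5, 5) - 9)² = ((5 + 5)² - 9)² = (10² - 9)² = (100 - 9)² = 91² = 8281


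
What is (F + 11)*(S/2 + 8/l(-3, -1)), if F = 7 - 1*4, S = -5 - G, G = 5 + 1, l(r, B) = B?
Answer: -189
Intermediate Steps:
G = 6
S = -11 (S = -5 - 1*6 = -5 - 6 = -11)
F = 3 (F = 7 - 4 = 3)
(F + 11)*(S/2 + 8/l(-3, -1)) = (3 + 11)*(-11/2 + 8/(-1)) = 14*(-11*1/2 + 8*(-1)) = 14*(-11/2 - 8) = 14*(-27/2) = -189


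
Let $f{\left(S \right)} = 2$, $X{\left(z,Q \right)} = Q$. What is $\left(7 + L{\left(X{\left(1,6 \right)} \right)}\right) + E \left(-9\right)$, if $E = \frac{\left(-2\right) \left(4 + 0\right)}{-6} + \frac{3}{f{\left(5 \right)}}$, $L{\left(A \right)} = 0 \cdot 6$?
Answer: $- \frac{37}{2} \approx -18.5$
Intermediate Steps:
$L{\left(A \right)} = 0$
$E = \frac{17}{6}$ ($E = \frac{\left(-2\right) \left(4 + 0\right)}{-6} + \frac{3}{2} = \left(-2\right) 4 \left(- \frac{1}{6}\right) + 3 \cdot \frac{1}{2} = \left(-8\right) \left(- \frac{1}{6}\right) + \frac{3}{2} = \frac{4}{3} + \frac{3}{2} = \frac{17}{6} \approx 2.8333$)
$\left(7 + L{\left(X{\left(1,6 \right)} \right)}\right) + E \left(-9\right) = \left(7 + 0\right) + \frac{17}{6} \left(-9\right) = 7 - \frac{51}{2} = - \frac{37}{2}$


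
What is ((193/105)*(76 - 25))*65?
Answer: 42653/7 ≈ 6093.3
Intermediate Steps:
((193/105)*(76 - 25))*65 = ((193*(1/105))*51)*65 = ((193/105)*51)*65 = (3281/35)*65 = 42653/7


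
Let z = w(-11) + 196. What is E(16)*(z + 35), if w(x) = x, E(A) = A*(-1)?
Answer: -3520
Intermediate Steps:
E(A) = -A
z = 185 (z = -11 + 196 = 185)
E(16)*(z + 35) = (-1*16)*(185 + 35) = -16*220 = -3520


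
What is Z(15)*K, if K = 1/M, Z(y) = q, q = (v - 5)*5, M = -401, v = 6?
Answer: -5/401 ≈ -0.012469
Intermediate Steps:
q = 5 (q = (6 - 5)*5 = 1*5 = 5)
Z(y) = 5
K = -1/401 (K = 1/(-401) = -1/401 ≈ -0.0024938)
Z(15)*K = 5*(-1/401) = -5/401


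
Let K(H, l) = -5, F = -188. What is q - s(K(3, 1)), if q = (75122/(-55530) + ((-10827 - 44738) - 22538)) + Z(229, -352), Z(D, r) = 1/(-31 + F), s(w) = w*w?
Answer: -158356097368/2026845 ≈ -78129.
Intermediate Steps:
s(w) = w**2
Z(D, r) = -1/219 (Z(D, r) = 1/(-31 - 188) = 1/(-219) = -1/219)
q = -158305426243/2026845 (q = (75122/(-55530) + ((-10827 - 44738) - 22538)) - 1/219 = (75122*(-1/55530) + (-55565 - 22538)) - 1/219 = (-37561/27765 - 78103) - 1/219 = -2168567356/27765 - 1/219 = -158305426243/2026845 ≈ -78104.)
q - s(K(3, 1)) = -158305426243/2026845 - 1*(-5)**2 = -158305426243/2026845 - 1*25 = -158305426243/2026845 - 25 = -158356097368/2026845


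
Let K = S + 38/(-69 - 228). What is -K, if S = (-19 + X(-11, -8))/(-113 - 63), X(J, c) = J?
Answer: -101/2376 ≈ -0.042508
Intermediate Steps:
S = 15/88 (S = (-19 - 11)/(-113 - 63) = -30/(-176) = -30*(-1/176) = 15/88 ≈ 0.17045)
K = 101/2376 (K = 15/88 + 38/(-69 - 228) = 15/88 + 38/(-297) = 15/88 + 38*(-1/297) = 15/88 - 38/297 = 101/2376 ≈ 0.042508)
-K = -1*101/2376 = -101/2376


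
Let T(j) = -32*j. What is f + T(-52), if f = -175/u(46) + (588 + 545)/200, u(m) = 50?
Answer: 333233/200 ≈ 1666.2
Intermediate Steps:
f = 433/200 (f = -175/50 + (588 + 545)/200 = -175*1/50 + 1133*(1/200) = -7/2 + 1133/200 = 433/200 ≈ 2.1650)
f + T(-52) = 433/200 - 32*(-52) = 433/200 + 1664 = 333233/200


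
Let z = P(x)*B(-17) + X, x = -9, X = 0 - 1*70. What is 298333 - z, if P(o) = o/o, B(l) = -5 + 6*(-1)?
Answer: 298414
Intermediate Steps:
B(l) = -11 (B(l) = -5 - 6 = -11)
X = -70 (X = 0 - 70 = -70)
P(o) = 1
z = -81 (z = 1*(-11) - 70 = -11 - 70 = -81)
298333 - z = 298333 - 1*(-81) = 298333 + 81 = 298414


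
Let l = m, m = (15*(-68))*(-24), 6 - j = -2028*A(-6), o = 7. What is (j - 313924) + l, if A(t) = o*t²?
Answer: 221618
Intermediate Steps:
A(t) = 7*t²
j = 511062 (j = 6 - (-2028)*7*(-6)² = 6 - (-2028)*7*36 = 6 - (-2028)*252 = 6 - 1*(-511056) = 6 + 511056 = 511062)
m = 24480 (m = -1020*(-24) = 24480)
l = 24480
(j - 313924) + l = (511062 - 313924) + 24480 = 197138 + 24480 = 221618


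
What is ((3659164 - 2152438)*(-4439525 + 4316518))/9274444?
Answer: -92668922541/4637222 ≈ -19984.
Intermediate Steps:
((3659164 - 2152438)*(-4439525 + 4316518))/9274444 = (1506726*(-123007))*(1/9274444) = -185337845082*1/9274444 = -92668922541/4637222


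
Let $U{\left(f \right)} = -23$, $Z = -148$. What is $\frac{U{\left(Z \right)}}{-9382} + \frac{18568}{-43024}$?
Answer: $- \frac{5412982}{12614099} \approx -0.42912$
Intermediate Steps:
$\frac{U{\left(Z \right)}}{-9382} + \frac{18568}{-43024} = - \frac{23}{-9382} + \frac{18568}{-43024} = \left(-23\right) \left(- \frac{1}{9382}\right) + 18568 \left(- \frac{1}{43024}\right) = \frac{23}{9382} - \frac{2321}{5378} = - \frac{5412982}{12614099}$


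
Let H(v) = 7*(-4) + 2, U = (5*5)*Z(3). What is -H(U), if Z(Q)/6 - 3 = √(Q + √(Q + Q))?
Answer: 26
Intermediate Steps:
Z(Q) = 18 + 6*√(Q + √2*√Q) (Z(Q) = 18 + 6*√(Q + √(Q + Q)) = 18 + 6*√(Q + √(2*Q)) = 18 + 6*√(Q + √2*√Q))
U = 450 + 150*√(3 + √6) (U = (5*5)*(18 + 6*√(3 + √2*√3)) = 25*(18 + 6*√(3 + √6)) = 450 + 150*√(3 + √6) ≈ 800.16)
H(v) = -26 (H(v) = -28 + 2 = -26)
-H(U) = -1*(-26) = 26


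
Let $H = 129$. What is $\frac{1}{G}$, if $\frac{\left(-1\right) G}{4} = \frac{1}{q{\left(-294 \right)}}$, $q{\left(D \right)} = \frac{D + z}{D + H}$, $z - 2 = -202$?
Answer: $- \frac{247}{330} \approx -0.74848$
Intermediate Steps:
$z = -200$ ($z = 2 - 202 = -200$)
$q{\left(D \right)} = \frac{-200 + D}{129 + D}$ ($q{\left(D \right)} = \frac{D - 200}{D + 129} = \frac{-200 + D}{129 + D}$)
$G = - \frac{330}{247}$ ($G = - \frac{4}{\frac{1}{129 - 294} \left(-200 - 294\right)} = - \frac{4}{\frac{1}{-165} \left(-494\right)} = - \frac{4}{\left(- \frac{1}{165}\right) \left(-494\right)} = - \frac{4}{\frac{494}{165}} = \left(-4\right) \frac{165}{494} = - \frac{330}{247} \approx -1.336$)
$\frac{1}{G} = \frac{1}{- \frac{330}{247}} = - \frac{247}{330}$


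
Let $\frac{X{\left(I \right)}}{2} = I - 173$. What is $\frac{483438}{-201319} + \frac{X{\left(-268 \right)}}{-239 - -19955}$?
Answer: $- \frac{1618171161}{661534234} \approx -2.4461$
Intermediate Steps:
$X{\left(I \right)} = -346 + 2 I$ ($X{\left(I \right)} = 2 \left(I - 173\right) = 2 \left(-173 + I\right) = -346 + 2 I$)
$\frac{483438}{-201319} + \frac{X{\left(-268 \right)}}{-239 - -19955} = \frac{483438}{-201319} + \frac{-346 + 2 \left(-268\right)}{-239 - -19955} = 483438 \left(- \frac{1}{201319}\right) + \frac{-346 - 536}{-239 + 19955} = - \frac{483438}{201319} - \frac{882}{19716} = - \frac{483438}{201319} - \frac{147}{3286} = - \frac{1618171161}{661534234}$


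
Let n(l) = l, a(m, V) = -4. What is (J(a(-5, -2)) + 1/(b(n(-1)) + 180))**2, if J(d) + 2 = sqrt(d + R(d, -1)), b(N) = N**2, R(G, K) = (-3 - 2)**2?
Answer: 818302/32761 - 722*sqrt(21)/181 ≈ 6.6983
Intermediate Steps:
R(G, K) = 25 (R(G, K) = (-5)**2 = 25)
J(d) = -2 + sqrt(25 + d) (J(d) = -2 + sqrt(d + 25) = -2 + sqrt(25 + d))
(J(a(-5, -2)) + 1/(b(n(-1)) + 180))**2 = ((-2 + sqrt(25 - 4)) + 1/((-1)**2 + 180))**2 = ((-2 + sqrt(21)) + 1/(1 + 180))**2 = ((-2 + sqrt(21)) + 1/181)**2 = (-361/181 + sqrt(21))**2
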